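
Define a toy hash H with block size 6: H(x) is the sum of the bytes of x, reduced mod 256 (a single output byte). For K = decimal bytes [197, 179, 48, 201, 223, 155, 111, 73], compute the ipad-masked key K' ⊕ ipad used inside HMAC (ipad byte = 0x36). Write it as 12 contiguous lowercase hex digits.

Key decimal bytes [197, 179, 48, 201, 223, 155, 111, 73] = c5 b3 30 c9 df 9b 6f 49 is 8 bytes > B = 6, so hash it first: H(key) = a3, then zero-pad to 6 bytes: K' = a3 00 00 00 00 00.
XOR each byte with 0x36: a3⊕36=95, 00⊕36=36, 00⊕36=36, 00⊕36=36, 00⊕36=36, 00⊕36=36.

953636363636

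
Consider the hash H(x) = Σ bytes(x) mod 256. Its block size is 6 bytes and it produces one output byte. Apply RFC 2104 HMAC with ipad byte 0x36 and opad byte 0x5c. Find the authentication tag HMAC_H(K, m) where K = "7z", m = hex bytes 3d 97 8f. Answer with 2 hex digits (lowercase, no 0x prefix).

Key "7z" = 37 7a is 2 bytes ≤ B = 6; zero-pad to 6 bytes: K' = 37 7a 00 00 00 00.
K' ⊕ ipad = 01 4c 36 36 36 36.  K' ⊕ opad = 6b 26 5c 5c 5c 5c.
Inner input = (K'⊕ipad) ∥ m = 01 4c 36 36 36 36 ∥ 3d 97 8f.
Inner hash: sum = 1+76+54+54+54+54+61+151+143 = 648; mod 256 = 136 → 88.
Outer input = (K'⊕opad) ∥ inner = 6b 26 5c 5c 5c 5c ∥ 88.
Outer hash (tag): sum = 107+38+92+92+92+92+136 = 649; mod 256 = 137 → 89.

89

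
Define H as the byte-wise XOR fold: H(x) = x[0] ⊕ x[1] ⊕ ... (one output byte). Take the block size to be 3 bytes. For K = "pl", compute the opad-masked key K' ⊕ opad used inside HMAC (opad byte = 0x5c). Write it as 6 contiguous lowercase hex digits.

Key "pl" = 70 6c is 2 bytes ≤ B = 3; zero-pad to 3 bytes: K' = 70 6c 00.
XOR each byte with 0x5c: 70⊕5c=2c, 6c⊕5c=30, 00⊕5c=5c.

2c305c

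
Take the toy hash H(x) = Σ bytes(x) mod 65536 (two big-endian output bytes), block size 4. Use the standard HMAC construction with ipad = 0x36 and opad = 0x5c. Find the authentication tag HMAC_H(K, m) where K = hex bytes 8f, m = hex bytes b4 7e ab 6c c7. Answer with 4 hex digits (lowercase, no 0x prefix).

Key hex bytes 8f is 1 byte ≤ B = 4; zero-pad to 4 bytes: K' = 8f 00 00 00.
K' ⊕ ipad = b9 36 36 36.  K' ⊕ opad = d3 5c 5c 5c.
Inner input = (K'⊕ipad) ∥ m = b9 36 36 36 ∥ b4 7e ab 6c c7.
Inner hash: sum = 185+54+54+54+180+126+171+108+199 = 1131 → 04 6b.
Outer input = (K'⊕opad) ∥ inner = d3 5c 5c 5c ∥ 04 6b.
Outer hash (tag): sum = 211+92+92+92+4+107 = 598 → 02 56.

0256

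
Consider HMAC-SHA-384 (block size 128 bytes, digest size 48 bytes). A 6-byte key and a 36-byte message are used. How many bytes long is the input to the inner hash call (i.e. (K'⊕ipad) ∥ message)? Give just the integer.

164

Key is 6 ≤ 128 bytes, zero-padded: |K'| = 128.
Inner input = (K'⊕ipad) ∥ m → 128 + 36 = 164 bytes.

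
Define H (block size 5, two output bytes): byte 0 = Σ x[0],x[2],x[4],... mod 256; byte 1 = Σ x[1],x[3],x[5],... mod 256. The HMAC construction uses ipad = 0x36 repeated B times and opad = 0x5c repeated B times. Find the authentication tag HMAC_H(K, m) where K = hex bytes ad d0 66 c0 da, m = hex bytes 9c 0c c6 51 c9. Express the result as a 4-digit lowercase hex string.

b85c

Key hex bytes ad d0 66 c0 da is exactly B = 5 bytes: K' = ad d0 66 c0 da.
K' ⊕ ipad = 9b e6 50 f6 ec.  K' ⊕ opad = f1 8c 3a 9c 86.
Inner input = (K'⊕ipad) ∥ m = 9b e6 50 f6 ec ∥ 9c 0c c6 51 c9.
Inner hash: even-index sum = 564 mod 256 = 52; odd-index sum = 1031 mod 256 = 7 → 34 07.
Outer input = (K'⊕opad) ∥ inner = f1 8c 3a 9c 86 ∥ 34 07.
Outer hash (tag): even-index sum = 440 mod 256 = 184; odd-index sum = 348 mod 256 = 92 → b8 5c.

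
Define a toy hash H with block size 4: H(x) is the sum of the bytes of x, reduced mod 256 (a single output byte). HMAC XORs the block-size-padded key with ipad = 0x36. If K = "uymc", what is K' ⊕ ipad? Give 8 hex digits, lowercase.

Key "uymc" = 75 79 6d 63 is exactly B = 4 bytes: K' = 75 79 6d 63.
XOR each byte with 0x36: 75⊕36=43, 79⊕36=4f, 6d⊕36=5b, 63⊕36=55.

434f5b55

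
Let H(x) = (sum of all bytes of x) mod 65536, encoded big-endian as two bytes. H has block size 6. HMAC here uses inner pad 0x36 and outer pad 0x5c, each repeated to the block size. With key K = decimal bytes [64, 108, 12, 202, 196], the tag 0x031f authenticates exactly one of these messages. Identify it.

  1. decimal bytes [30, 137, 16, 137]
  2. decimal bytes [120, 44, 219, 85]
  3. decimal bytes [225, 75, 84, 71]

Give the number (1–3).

3

Key decimal bytes [64, 108, 12, 202, 196] = 40 6c 0c ca c4 is 5 bytes ≤ B = 6; zero-pad to 6 bytes: K' = 40 6c 0c ca c4 00.
K' ⊕ ipad = 76 5a 3a fc f2 36; K' ⊕ opad = 1c 30 50 96 98 5c.
m1: inner = H(76 5a 3a fc f2 36 1e 89 10 89) = 04 6e; tag = H(1c 30 50 96 98 5c 04 6e) = 0298
m2: inner = H(76 5a 3a fc f2 36 78 2c db 55) = 05 02; tag = H(1c 30 50 96 98 5c 05 02) = 022d
m3: inner = H(76 5a 3a fc f2 36 e1 4b 54 47) = 04 f5; tag = H(1c 30 50 96 98 5c 04 f5) = 031f ← matches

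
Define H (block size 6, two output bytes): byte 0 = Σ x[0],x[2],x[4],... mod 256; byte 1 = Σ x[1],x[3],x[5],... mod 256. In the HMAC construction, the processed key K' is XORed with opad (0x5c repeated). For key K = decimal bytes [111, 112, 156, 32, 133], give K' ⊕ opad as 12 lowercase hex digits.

332cc07cd95c

Key decimal bytes [111, 112, 156, 32, 133] = 6f 70 9c 20 85 is 5 bytes ≤ B = 6; zero-pad to 6 bytes: K' = 6f 70 9c 20 85 00.
XOR each byte with 0x5c: 6f⊕5c=33, 70⊕5c=2c, 9c⊕5c=c0, 20⊕5c=7c, 85⊕5c=d9, 00⊕5c=5c.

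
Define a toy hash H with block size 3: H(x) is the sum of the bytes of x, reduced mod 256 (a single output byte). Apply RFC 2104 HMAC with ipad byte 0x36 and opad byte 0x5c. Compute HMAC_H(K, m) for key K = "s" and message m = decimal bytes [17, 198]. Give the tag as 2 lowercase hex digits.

Key "s" = 73 is 1 byte ≤ B = 3; zero-pad to 3 bytes: K' = 73 00 00.
K' ⊕ ipad = 45 36 36.  K' ⊕ opad = 2f 5c 5c.
Inner input = (K'⊕ipad) ∥ m = 45 36 36 ∥ 11 c6.
Inner hash: sum = 69+54+54+17+198 = 392; mod 256 = 136 → 88.
Outer input = (K'⊕opad) ∥ inner = 2f 5c 5c ∥ 88.
Outer hash (tag): sum = 47+92+92+136 = 367; mod 256 = 111 → 6f.

6f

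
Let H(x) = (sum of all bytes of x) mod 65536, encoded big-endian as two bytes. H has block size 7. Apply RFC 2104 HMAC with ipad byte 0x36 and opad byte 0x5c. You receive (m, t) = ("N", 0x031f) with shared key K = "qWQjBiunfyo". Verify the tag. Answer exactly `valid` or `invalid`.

Key "qWQjBiunfyo" = 71 57 51 6a 42 69 75 6e 66 79 6f is 11 bytes > B = 7, so hash it first: H(key) = 04 5f, then zero-pad to 7 bytes: K' = 04 5f 00 00 00 00 00.
K' ⊕ ipad = 32 69 36 36 36 36 36; K' ⊕ opad = 58 03 5c 5c 5c 5c 5c.
Inner hash: sum = 50+105+54+54+54+54+54+78 = 503 → 01 f7.
Outer hash (recomputed tag): sum = 88+3+92+92+92+92+92+1+247 = 799 → 03 1f.
Recomputed tag = 031f; claimed = 031f → match.

valid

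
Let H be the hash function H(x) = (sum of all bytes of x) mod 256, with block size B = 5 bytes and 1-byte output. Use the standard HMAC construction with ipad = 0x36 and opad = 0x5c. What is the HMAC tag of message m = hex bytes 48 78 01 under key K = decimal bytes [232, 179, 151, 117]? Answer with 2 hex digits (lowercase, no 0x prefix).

31

Key decimal bytes [232, 179, 151, 117] = e8 b3 97 75 is 4 bytes ≤ B = 5; zero-pad to 5 bytes: K' = e8 b3 97 75 00.
K' ⊕ ipad = de 85 a1 43 36.  K' ⊕ opad = b4 ef cb 29 5c.
Inner input = (K'⊕ipad) ∥ m = de 85 a1 43 36 ∥ 48 78 01.
Inner hash: sum = 222+133+161+67+54+72+120+1 = 830; mod 256 = 62 → 3e.
Outer input = (K'⊕opad) ∥ inner = b4 ef cb 29 5c ∥ 3e.
Outer hash (tag): sum = 180+239+203+41+92+62 = 817; mod 256 = 49 → 31.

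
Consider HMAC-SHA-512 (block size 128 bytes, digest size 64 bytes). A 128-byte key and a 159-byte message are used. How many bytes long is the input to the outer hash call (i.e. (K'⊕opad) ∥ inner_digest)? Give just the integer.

Key is 128 ≤ 128 bytes, zero-padded: |K'| = 128.
Outer input = (K'⊕opad) ∥ H(inner) → 128 + 64 = 192 bytes.

192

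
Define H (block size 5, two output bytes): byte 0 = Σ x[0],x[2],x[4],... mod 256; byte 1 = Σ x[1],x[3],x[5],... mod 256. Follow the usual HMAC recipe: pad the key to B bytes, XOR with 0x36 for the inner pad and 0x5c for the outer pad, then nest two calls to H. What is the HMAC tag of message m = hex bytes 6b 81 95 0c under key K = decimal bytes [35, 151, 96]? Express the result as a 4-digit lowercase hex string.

ee55

Key decimal bytes [35, 151, 96] = 23 97 60 is 3 bytes ≤ B = 5; zero-pad to 5 bytes: K' = 23 97 60 00 00.
K' ⊕ ipad = 15 a1 56 36 36.  K' ⊕ opad = 7f cb 3c 5c 5c.
Inner input = (K'⊕ipad) ∥ m = 15 a1 56 36 36 ∥ 6b 81 95 0c.
Inner hash: even-index sum = 302 mod 256 = 46; odd-index sum = 471 mod 256 = 215 → 2e d7.
Outer input = (K'⊕opad) ∥ inner = 7f cb 3c 5c 5c ∥ 2e d7.
Outer hash (tag): even-index sum = 494 mod 256 = 238; odd-index sum = 341 mod 256 = 85 → ee 55.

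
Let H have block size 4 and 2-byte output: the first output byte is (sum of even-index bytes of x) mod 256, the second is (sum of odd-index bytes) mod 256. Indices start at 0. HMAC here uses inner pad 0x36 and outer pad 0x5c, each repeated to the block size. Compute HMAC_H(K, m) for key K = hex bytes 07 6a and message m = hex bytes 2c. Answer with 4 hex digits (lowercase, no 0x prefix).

Key hex bytes 07 6a is 2 bytes ≤ B = 4; zero-pad to 4 bytes: K' = 07 6a 00 00.
K' ⊕ ipad = 31 5c 36 36.  K' ⊕ opad = 5b 36 5c 5c.
Inner input = (K'⊕ipad) ∥ m = 31 5c 36 36 ∥ 2c.
Inner hash: even-index sum = 147 mod 256 = 147; odd-index sum = 146 mod 256 = 146 → 93 92.
Outer input = (K'⊕opad) ∥ inner = 5b 36 5c 5c ∥ 93 92.
Outer hash (tag): even-index sum = 330 mod 256 = 74; odd-index sum = 292 mod 256 = 36 → 4a 24.

4a24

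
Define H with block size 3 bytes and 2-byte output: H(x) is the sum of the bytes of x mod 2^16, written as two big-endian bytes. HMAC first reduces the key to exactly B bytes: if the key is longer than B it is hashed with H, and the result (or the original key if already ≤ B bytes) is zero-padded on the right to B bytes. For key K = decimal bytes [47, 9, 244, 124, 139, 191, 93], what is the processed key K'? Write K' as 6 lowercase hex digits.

|K| = 7 > B = 3, so first hash the key.
H(K): sum = 47+9+244+124+139+191+93 = 847 → 03 4f.
Zero-pad H(K) = 03 4f to 3 bytes: K' = 03 4f 00.

034f00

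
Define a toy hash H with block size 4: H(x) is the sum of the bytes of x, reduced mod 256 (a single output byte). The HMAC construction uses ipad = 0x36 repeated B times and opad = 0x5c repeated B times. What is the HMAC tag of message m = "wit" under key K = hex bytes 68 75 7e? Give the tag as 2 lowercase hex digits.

4e

Key hex bytes 68 75 7e is 3 bytes ≤ B = 4; zero-pad to 4 bytes: K' = 68 75 7e 00.
K' ⊕ ipad = 5e 43 48 36.  K' ⊕ opad = 34 29 22 5c.
Inner input = (K'⊕ipad) ∥ m = 5e 43 48 36 ∥ 77 69 74.
Inner hash: sum = 94+67+72+54+119+105+116 = 627; mod 256 = 115 → 73.
Outer input = (K'⊕opad) ∥ inner = 34 29 22 5c ∥ 73.
Outer hash (tag): sum = 52+41+34+92+115 = 334; mod 256 = 78 → 4e.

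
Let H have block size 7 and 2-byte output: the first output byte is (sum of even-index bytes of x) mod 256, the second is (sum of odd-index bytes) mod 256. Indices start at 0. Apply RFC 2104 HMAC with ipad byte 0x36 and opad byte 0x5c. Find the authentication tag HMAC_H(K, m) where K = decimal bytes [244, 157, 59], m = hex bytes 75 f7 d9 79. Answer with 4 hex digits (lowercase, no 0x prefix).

2c24

Key decimal bytes [244, 157, 59] = f4 9d 3b is 3 bytes ≤ B = 7; zero-pad to 7 bytes: K' = f4 9d 3b 00 00 00 00.
K' ⊕ ipad = c2 ab 0d 36 36 36 36.  K' ⊕ opad = a8 c1 67 5c 5c 5c 5c.
Inner input = (K'⊕ipad) ∥ m = c2 ab 0d 36 36 36 36 ∥ 75 f7 d9 79.
Inner hash: even-index sum = 683 mod 256 = 171; odd-index sum = 613 mod 256 = 101 → ab 65.
Outer input = (K'⊕opad) ∥ inner = a8 c1 67 5c 5c 5c 5c ∥ ab 65.
Outer hash (tag): even-index sum = 556 mod 256 = 44; odd-index sum = 548 mod 256 = 36 → 2c 24.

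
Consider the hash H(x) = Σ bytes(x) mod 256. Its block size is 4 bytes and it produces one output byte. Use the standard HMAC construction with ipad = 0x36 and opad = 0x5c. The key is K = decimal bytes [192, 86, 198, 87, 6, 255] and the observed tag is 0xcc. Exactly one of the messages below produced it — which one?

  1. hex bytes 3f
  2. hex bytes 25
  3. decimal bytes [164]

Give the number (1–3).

Key decimal bytes [192, 86, 198, 87, 6, 255] = c0 56 c6 57 06 ff is 6 bytes > B = 4, so hash it first: H(key) = 38, then zero-pad to 4 bytes: K' = 38 00 00 00.
K' ⊕ ipad = 0e 36 36 36; K' ⊕ opad = 64 5c 5c 5c.
m1: inner = H(0e 36 36 36 3f) = ef; tag = H(64 5c 5c 5c ef) = 67
m2: inner = H(0e 36 36 36 25) = d5; tag = H(64 5c 5c 5c d5) = 4d
m3: inner = H(0e 36 36 36 a4) = 54; tag = H(64 5c 5c 5c 54) = cc ← matches

3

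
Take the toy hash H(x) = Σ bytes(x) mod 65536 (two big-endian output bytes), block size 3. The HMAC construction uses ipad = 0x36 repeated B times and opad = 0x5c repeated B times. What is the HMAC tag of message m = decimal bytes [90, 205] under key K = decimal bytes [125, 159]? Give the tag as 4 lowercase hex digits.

Key decimal bytes [125, 159] = 7d 9f is 2 bytes ≤ B = 3; zero-pad to 3 bytes: K' = 7d 9f 00.
K' ⊕ ipad = 4b a9 36.  K' ⊕ opad = 21 c3 5c.
Inner input = (K'⊕ipad) ∥ m = 4b a9 36 ∥ 5a cd.
Inner hash: sum = 75+169+54+90+205 = 593 → 02 51.
Outer input = (K'⊕opad) ∥ inner = 21 c3 5c ∥ 02 51.
Outer hash (tag): sum = 33+195+92+2+81 = 403 → 01 93.

0193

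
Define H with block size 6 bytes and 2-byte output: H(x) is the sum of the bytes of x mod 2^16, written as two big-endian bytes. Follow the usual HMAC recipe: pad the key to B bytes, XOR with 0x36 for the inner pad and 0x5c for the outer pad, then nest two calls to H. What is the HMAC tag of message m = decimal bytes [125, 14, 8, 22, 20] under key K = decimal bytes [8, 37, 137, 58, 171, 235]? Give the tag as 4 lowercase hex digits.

Key decimal bytes [8, 37, 137, 58, 171, 235] = 08 25 89 3a ab eb is exactly B = 6 bytes: K' = 08 25 89 3a ab eb.
K' ⊕ ipad = 3e 13 bf 0c 9d dd.  K' ⊕ opad = 54 79 d5 66 f7 b7.
Inner input = (K'⊕ipad) ∥ m = 3e 13 bf 0c 9d dd ∥ 7d 0e 08 16 14.
Inner hash: sum = 62+19+191+12+157+221+125+14+8+22+20 = 851 → 03 53.
Outer input = (K'⊕opad) ∥ inner = 54 79 d5 66 f7 b7 ∥ 03 53.
Outer hash (tag): sum = 84+121+213+102+247+183+3+83 = 1036 → 04 0c.

040c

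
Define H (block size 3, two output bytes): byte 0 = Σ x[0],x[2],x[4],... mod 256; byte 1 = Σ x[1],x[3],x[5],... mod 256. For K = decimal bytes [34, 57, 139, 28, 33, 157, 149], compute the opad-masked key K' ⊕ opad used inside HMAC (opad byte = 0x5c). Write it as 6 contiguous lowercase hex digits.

Key decimal bytes [34, 57, 139, 28, 33, 157, 149] = 22 39 8b 1c 21 9d 95 is 7 bytes > B = 3, so hash it first: H(key) = 63 f2, then zero-pad to 3 bytes: K' = 63 f2 00.
XOR each byte with 0x5c: 63⊕5c=3f, f2⊕5c=ae, 00⊕5c=5c.

3fae5c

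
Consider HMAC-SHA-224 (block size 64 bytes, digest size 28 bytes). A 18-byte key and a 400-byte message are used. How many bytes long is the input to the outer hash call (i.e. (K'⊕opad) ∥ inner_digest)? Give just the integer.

Key is 18 ≤ 64 bytes, zero-padded: |K'| = 64.
Outer input = (K'⊕opad) ∥ H(inner) → 64 + 28 = 92 bytes.

92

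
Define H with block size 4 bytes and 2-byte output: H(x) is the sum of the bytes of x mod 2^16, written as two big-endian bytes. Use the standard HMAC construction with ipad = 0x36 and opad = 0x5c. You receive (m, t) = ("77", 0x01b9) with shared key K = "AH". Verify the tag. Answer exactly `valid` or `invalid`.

valid

Key "AH" = 41 48 is 2 bytes ≤ B = 4; zero-pad to 4 bytes: K' = 41 48 00 00.
K' ⊕ ipad = 77 7e 36 36; K' ⊕ opad = 1d 14 5c 5c.
Inner hash: sum = 119+126+54+54+55+55 = 463 → 01 cf.
Outer hash (recomputed tag): sum = 29+20+92+92+1+207 = 441 → 01 b9.
Recomputed tag = 01b9; claimed = 01b9 → match.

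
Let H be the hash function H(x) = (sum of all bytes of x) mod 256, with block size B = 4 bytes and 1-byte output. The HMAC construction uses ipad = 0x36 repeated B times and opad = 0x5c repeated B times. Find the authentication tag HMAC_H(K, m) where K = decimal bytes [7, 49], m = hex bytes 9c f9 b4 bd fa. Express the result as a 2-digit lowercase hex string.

24

Key decimal bytes [7, 49] = 07 31 is 2 bytes ≤ B = 4; zero-pad to 4 bytes: K' = 07 31 00 00.
K' ⊕ ipad = 31 07 36 36.  K' ⊕ opad = 5b 6d 5c 5c.
Inner input = (K'⊕ipad) ∥ m = 31 07 36 36 ∥ 9c f9 b4 bd fa.
Inner hash: sum = 49+7+54+54+156+249+180+189+250 = 1188; mod 256 = 164 → a4.
Outer input = (K'⊕opad) ∥ inner = 5b 6d 5c 5c ∥ a4.
Outer hash (tag): sum = 91+109+92+92+164 = 548; mod 256 = 36 → 24.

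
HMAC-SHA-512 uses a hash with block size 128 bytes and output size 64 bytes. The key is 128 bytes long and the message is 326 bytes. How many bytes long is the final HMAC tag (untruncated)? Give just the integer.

The tag is one SHA-512 digest: 64 bytes.

64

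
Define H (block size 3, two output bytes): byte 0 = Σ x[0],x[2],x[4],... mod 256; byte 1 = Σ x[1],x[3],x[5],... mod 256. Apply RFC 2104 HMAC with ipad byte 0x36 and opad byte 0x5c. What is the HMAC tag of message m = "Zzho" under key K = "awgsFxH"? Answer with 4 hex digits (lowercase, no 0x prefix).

7cbd

Key "awgsFxH" = 61 77 67 73 46 78 48 is 7 bytes > B = 3, so hash it first: H(key) = 56 62, then zero-pad to 3 bytes: K' = 56 62 00.
K' ⊕ ipad = 60 54 36.  K' ⊕ opad = 0a 3e 5c.
Inner input = (K'⊕ipad) ∥ m = 60 54 36 ∥ 5a 7a 68 6f.
Inner hash: even-index sum = 383 mod 256 = 127; odd-index sum = 278 mod 256 = 22 → 7f 16.
Outer input = (K'⊕opad) ∥ inner = 0a 3e 5c ∥ 7f 16.
Outer hash (tag): even-index sum = 124 mod 256 = 124; odd-index sum = 189 mod 256 = 189 → 7c bd.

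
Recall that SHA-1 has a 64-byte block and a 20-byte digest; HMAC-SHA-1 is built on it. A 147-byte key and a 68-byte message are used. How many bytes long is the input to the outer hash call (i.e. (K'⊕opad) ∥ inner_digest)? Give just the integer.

Key is 147 > 64 bytes, so it is hashed to 20 bytes then zero-padded to 64: |K'| = 64.
Outer input = (K'⊕opad) ∥ H(inner) → 64 + 20 = 84 bytes.

84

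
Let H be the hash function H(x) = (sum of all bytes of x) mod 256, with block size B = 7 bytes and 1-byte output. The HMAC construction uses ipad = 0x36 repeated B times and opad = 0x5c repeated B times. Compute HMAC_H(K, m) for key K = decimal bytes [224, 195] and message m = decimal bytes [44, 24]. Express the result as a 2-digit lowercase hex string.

Key decimal bytes [224, 195] = e0 c3 is 2 bytes ≤ B = 7; zero-pad to 7 bytes: K' = e0 c3 00 00 00 00 00.
K' ⊕ ipad = d6 f5 36 36 36 36 36.  K' ⊕ opad = bc 9f 5c 5c 5c 5c 5c.
Inner input = (K'⊕ipad) ∥ m = d6 f5 36 36 36 36 36 ∥ 2c 18.
Inner hash: sum = 214+245+54+54+54+54+54+44+24 = 797; mod 256 = 29 → 1d.
Outer input = (K'⊕opad) ∥ inner = bc 9f 5c 5c 5c 5c 5c ∥ 1d.
Outer hash (tag): sum = 188+159+92+92+92+92+92+29 = 836; mod 256 = 68 → 44.

44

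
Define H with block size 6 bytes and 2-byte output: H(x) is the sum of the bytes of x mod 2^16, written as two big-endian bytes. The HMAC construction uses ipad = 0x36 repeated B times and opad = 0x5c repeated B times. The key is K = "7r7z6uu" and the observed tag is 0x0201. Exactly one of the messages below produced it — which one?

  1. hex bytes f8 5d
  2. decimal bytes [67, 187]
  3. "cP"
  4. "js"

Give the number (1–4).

3

Key "7r7z6uu" = 37 72 37 7a 36 75 75 is 7 bytes > B = 6, so hash it first: H(key) = 02 7a, then zero-pad to 6 bytes: K' = 02 7a 00 00 00 00.
K' ⊕ ipad = 34 4c 36 36 36 36; K' ⊕ opad = 5e 26 5c 5c 5c 5c.
m1: inner = H(34 4c 36 36 36 36 f8 5d) = 02 ad; tag = H(5e 26 5c 5c 5c 5c 02 ad) = 02a3
m2: inner = H(34 4c 36 36 36 36 43 bb) = 02 56; tag = H(5e 26 5c 5c 5c 5c 02 56) = 024c
m3: inner = H(34 4c 36 36 36 36 63 50) = 02 0b; tag = H(5e 26 5c 5c 5c 5c 02 0b) = 0201 ← matches
m4: inner = H(34 4c 36 36 36 36 6a 73) = 02 35; tag = H(5e 26 5c 5c 5c 5c 02 35) = 022b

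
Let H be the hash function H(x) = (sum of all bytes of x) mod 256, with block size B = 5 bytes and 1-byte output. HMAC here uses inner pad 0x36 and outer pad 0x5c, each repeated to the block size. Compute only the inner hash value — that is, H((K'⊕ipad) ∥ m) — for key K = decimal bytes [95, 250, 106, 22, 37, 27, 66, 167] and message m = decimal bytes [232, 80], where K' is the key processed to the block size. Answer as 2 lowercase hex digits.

Key decimal bytes [95, 250, 106, 22, 37, 27, 66, 167] = 5f fa 6a 16 25 1b 42 a7 is 8 bytes > B = 5, so hash it first: H(key) = 02, then zero-pad to 5 bytes: K' = 02 00 00 00 00.
K' ⊕ ipad = 34 36 36 36 36.
Inner input = 34 36 36 36 36 ∥ e8 50.
Inner hash: sum = 52+54+54+54+54+232+80 = 580; mod 256 = 68 → 44.

44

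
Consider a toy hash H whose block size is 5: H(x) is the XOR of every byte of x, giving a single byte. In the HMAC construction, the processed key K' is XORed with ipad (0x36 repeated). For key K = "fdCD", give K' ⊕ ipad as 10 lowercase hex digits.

5052757236

Key "fdCD" = 66 64 43 44 is 4 bytes ≤ B = 5; zero-pad to 5 bytes: K' = 66 64 43 44 00.
XOR each byte with 0x36: 66⊕36=50, 64⊕36=52, 43⊕36=75, 44⊕36=72, 00⊕36=36.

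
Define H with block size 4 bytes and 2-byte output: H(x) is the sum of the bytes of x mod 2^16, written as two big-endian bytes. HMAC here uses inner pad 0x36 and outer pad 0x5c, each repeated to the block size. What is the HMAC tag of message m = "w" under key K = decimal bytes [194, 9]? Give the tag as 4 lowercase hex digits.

Key decimal bytes [194, 9] = c2 09 is 2 bytes ≤ B = 4; zero-pad to 4 bytes: K' = c2 09 00 00.
K' ⊕ ipad = f4 3f 36 36.  K' ⊕ opad = 9e 55 5c 5c.
Inner input = (K'⊕ipad) ∥ m = f4 3f 36 36 ∥ 77.
Inner hash: sum = 244+63+54+54+119 = 534 → 02 16.
Outer input = (K'⊕opad) ∥ inner = 9e 55 5c 5c ∥ 02 16.
Outer hash (tag): sum = 158+85+92+92+2+22 = 451 → 01 c3.

01c3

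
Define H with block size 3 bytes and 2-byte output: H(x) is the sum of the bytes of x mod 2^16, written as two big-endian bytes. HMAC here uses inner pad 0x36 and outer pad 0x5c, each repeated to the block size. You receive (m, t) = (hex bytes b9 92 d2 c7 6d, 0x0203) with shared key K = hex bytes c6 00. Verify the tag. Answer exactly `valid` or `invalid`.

valid

Key hex bytes c6 00 is 2 bytes ≤ B = 3; zero-pad to 3 bytes: K' = c6 00 00.
K' ⊕ ipad = f0 36 36; K' ⊕ opad = 9a 5c 5c.
Inner hash: sum = 240+54+54+185+146+210+199+109 = 1197 → 04 ad.
Outer hash (recomputed tag): sum = 154+92+92+4+173 = 515 → 02 03.
Recomputed tag = 0203; claimed = 0203 → match.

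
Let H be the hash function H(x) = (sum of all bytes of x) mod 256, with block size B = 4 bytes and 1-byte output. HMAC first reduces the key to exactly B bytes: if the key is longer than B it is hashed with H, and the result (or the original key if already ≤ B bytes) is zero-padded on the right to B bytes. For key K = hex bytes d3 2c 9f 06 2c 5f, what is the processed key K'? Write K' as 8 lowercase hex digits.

|K| = 6 > B = 4, so first hash the key.
H(K): sum = 211+44+159+6+44+95 = 559; mod 256 = 47 → 2f.
Zero-pad H(K) = 2f to 4 bytes: K' = 2f 00 00 00.

2f000000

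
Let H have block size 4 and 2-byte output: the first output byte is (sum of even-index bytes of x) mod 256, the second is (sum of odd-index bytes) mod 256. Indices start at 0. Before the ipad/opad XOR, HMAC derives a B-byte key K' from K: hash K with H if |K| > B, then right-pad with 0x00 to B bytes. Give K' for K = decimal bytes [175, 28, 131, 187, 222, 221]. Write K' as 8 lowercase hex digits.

10b40000

|K| = 6 > B = 4, so first hash the key.
H(K): even-index sum = 528 mod 256 = 16; odd-index sum = 436 mod 256 = 180 → 10 b4.
Zero-pad H(K) = 10 b4 to 4 bytes: K' = 10 b4 00 00.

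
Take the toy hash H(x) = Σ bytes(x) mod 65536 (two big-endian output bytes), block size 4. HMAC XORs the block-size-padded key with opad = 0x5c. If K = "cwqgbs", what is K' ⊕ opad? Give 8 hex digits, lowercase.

5edb5c5c

Key "cwqgbs" = 63 77 71 67 62 73 is 6 bytes > B = 4, so hash it first: H(key) = 02 87, then zero-pad to 4 bytes: K' = 02 87 00 00.
XOR each byte with 0x5c: 02⊕5c=5e, 87⊕5c=db, 00⊕5c=5c, 00⊕5c=5c.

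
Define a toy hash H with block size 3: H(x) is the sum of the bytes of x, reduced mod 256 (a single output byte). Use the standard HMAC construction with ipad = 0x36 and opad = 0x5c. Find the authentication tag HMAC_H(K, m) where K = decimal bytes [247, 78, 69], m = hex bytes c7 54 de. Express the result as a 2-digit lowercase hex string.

Key decimal bytes [247, 78, 69] = f7 4e 45 is exactly B = 3 bytes: K' = f7 4e 45.
K' ⊕ ipad = c1 78 73.  K' ⊕ opad = ab 12 19.
Inner input = (K'⊕ipad) ∥ m = c1 78 73 ∥ c7 54 de.
Inner hash: sum = 193+120+115+199+84+222 = 933; mod 256 = 165 → a5.
Outer input = (K'⊕opad) ∥ inner = ab 12 19 ∥ a5.
Outer hash (tag): sum = 171+18+25+165 = 379; mod 256 = 123 → 7b.

7b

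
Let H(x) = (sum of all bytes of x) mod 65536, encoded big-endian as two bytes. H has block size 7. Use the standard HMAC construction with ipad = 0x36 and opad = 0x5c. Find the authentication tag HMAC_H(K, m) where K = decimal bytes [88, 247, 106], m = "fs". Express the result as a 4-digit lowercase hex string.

Key decimal bytes [88, 247, 106] = 58 f7 6a is 3 bytes ≤ B = 7; zero-pad to 7 bytes: K' = 58 f7 6a 00 00 00 00.
K' ⊕ ipad = 6e c1 5c 36 36 36 36.  K' ⊕ opad = 04 ab 36 5c 5c 5c 5c.
Inner input = (K'⊕ipad) ∥ m = 6e c1 5c 36 36 36 36 ∥ 66 73.
Inner hash: sum = 110+193+92+54+54+54+54+102+115 = 828 → 03 3c.
Outer input = (K'⊕opad) ∥ inner = 04 ab 36 5c 5c 5c 5c ∥ 03 3c.
Outer hash (tag): sum = 4+171+54+92+92+92+92+3+60 = 660 → 02 94.

0294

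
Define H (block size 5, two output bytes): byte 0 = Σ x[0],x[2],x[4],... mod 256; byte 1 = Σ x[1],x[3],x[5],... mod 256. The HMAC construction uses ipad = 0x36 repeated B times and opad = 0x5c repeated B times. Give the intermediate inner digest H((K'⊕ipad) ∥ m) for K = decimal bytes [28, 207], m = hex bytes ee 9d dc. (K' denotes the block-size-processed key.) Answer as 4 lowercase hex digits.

33f9

Key decimal bytes [28, 207] = 1c cf is 2 bytes ≤ B = 5; zero-pad to 5 bytes: K' = 1c cf 00 00 00.
K' ⊕ ipad = 2a f9 36 36 36.
Inner input = 2a f9 36 36 36 ∥ ee 9d dc.
Inner hash: even-index sum = 307 mod 256 = 51; odd-index sum = 761 mod 256 = 249 → 33 f9.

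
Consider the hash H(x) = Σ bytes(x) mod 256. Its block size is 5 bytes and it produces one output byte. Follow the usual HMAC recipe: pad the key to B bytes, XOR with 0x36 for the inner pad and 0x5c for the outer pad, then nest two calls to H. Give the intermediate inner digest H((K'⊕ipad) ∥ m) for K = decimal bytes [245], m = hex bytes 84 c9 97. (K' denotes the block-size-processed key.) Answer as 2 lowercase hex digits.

Key decimal bytes [245] = f5 is 1 byte ≤ B = 5; zero-pad to 5 bytes: K' = f5 00 00 00 00.
K' ⊕ ipad = c3 36 36 36 36.
Inner input = c3 36 36 36 36 ∥ 84 c9 97.
Inner hash: sum = 195+54+54+54+54+132+201+151 = 895; mod 256 = 127 → 7f.

7f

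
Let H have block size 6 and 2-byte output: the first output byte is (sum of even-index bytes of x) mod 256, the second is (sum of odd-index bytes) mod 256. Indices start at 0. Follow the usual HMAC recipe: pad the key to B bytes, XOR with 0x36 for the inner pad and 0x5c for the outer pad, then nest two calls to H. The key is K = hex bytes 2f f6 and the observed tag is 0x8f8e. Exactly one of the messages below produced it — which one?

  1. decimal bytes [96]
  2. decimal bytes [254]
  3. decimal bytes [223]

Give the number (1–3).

Key hex bytes 2f f6 is 2 bytes ≤ B = 6; zero-pad to 6 bytes: K' = 2f f6 00 00 00 00.
K' ⊕ ipad = 19 c0 36 36 36 36; K' ⊕ opad = 73 aa 5c 5c 5c 5c.
m1: inner = H(19 c0 36 36 36 36 60) = e5 2c; tag = H(73 aa 5c 5c 5c 5c e5 2c) = 108e
m2: inner = H(19 c0 36 36 36 36 fe) = 83 2c; tag = H(73 aa 5c 5c 5c 5c 83 2c) = ae8e
m3: inner = H(19 c0 36 36 36 36 df) = 64 2c; tag = H(73 aa 5c 5c 5c 5c 64 2c) = 8f8e ← matches

3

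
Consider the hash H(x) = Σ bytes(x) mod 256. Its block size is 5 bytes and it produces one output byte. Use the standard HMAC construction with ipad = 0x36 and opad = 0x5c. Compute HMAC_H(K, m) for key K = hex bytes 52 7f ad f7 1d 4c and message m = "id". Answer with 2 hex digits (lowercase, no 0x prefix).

Key hex bytes 52 7f ad f7 1d 4c is 6 bytes > B = 5, so hash it first: H(key) = de, then zero-pad to 5 bytes: K' = de 00 00 00 00.
K' ⊕ ipad = e8 36 36 36 36.  K' ⊕ opad = 82 5c 5c 5c 5c.
Inner input = (K'⊕ipad) ∥ m = e8 36 36 36 36 ∥ 69 64.
Inner hash: sum = 232+54+54+54+54+105+100 = 653; mod 256 = 141 → 8d.
Outer input = (K'⊕opad) ∥ inner = 82 5c 5c 5c 5c ∥ 8d.
Outer hash (tag): sum = 130+92+92+92+92+141 = 639; mod 256 = 127 → 7f.

7f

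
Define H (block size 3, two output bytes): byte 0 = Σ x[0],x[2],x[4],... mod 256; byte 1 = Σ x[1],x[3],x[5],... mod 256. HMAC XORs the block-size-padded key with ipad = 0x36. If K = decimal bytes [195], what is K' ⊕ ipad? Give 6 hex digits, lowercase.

f53636

Key decimal bytes [195] = c3 is 1 byte ≤ B = 3; zero-pad to 3 bytes: K' = c3 00 00.
XOR each byte with 0x36: c3⊕36=f5, 00⊕36=36, 00⊕36=36.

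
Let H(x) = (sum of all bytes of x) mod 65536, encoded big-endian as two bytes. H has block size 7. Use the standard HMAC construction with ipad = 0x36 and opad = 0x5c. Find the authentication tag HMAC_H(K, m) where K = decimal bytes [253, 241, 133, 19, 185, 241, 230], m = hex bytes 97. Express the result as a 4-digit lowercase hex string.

Key decimal bytes [253, 241, 133, 19, 185, 241, 230] = fd f1 85 13 b9 f1 e6 is exactly B = 7 bytes: K' = fd f1 85 13 b9 f1 e6.
K' ⊕ ipad = cb c7 b3 25 8f c7 d0.  K' ⊕ opad = a1 ad d9 4f e5 ad ba.
Inner input = (K'⊕ipad) ∥ m = cb c7 b3 25 8f c7 d0 ∥ 97.
Inner hash: sum = 203+199+179+37+143+199+208+151 = 1319 → 05 27.
Outer input = (K'⊕opad) ∥ inner = a1 ad d9 4f e5 ad ba ∥ 05 27.
Outer hash (tag): sum = 161+173+217+79+229+173+186+5+39 = 1262 → 04 ee.

04ee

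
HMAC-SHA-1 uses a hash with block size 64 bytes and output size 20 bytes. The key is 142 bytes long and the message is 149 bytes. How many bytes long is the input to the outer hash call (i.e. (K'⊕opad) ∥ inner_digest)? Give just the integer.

Key is 142 > 64 bytes, so it is hashed to 20 bytes then zero-padded to 64: |K'| = 64.
Outer input = (K'⊕opad) ∥ H(inner) → 64 + 20 = 84 bytes.

84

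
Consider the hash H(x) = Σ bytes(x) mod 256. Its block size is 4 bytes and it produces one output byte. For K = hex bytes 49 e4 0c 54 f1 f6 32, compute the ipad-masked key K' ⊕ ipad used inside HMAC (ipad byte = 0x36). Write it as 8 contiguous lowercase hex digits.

Key hex bytes 49 e4 0c 54 f1 f6 32 is 7 bytes > B = 4, so hash it first: H(key) = a6, then zero-pad to 4 bytes: K' = a6 00 00 00.
XOR each byte with 0x36: a6⊕36=90, 00⊕36=36, 00⊕36=36, 00⊕36=36.

90363636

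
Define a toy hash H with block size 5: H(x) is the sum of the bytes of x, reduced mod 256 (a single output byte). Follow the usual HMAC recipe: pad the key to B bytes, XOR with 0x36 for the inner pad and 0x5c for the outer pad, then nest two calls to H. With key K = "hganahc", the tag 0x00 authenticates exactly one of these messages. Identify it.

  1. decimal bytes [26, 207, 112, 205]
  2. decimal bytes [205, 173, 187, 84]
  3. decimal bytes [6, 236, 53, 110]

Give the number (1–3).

1

Key "hganahc" = 68 67 61 6e 61 68 63 is 7 bytes > B = 5, so hash it first: H(key) = ca, then zero-pad to 5 bytes: K' = ca 00 00 00 00.
K' ⊕ ipad = fc 36 36 36 36; K' ⊕ opad = 96 5c 5c 5c 5c.
m1: inner = H(fc 36 36 36 36 1a cf 70 cd) = fa; tag = H(96 5c 5c 5c 5c fa) = 00 ← matches
m2: inner = H(fc 36 36 36 36 cd ad bb 54) = 5d; tag = H(96 5c 5c 5c 5c 5d) = 63
m3: inner = H(fc 36 36 36 36 06 ec 35 6e) = 69; tag = H(96 5c 5c 5c 5c 69) = 6f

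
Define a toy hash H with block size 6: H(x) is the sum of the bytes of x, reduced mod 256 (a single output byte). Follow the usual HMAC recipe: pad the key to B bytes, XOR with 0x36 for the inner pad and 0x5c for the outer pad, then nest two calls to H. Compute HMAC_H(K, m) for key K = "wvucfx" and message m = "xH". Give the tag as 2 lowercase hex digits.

92

Key "wvucfx" = 77 76 75 63 66 78 is exactly B = 6 bytes: K' = 77 76 75 63 66 78.
K' ⊕ ipad = 41 40 43 55 50 4e.  K' ⊕ opad = 2b 2a 29 3f 3a 24.
Inner input = (K'⊕ipad) ∥ m = 41 40 43 55 50 4e ∥ 78 48.
Inner hash: sum = 65+64+67+85+80+78+120+72 = 631; mod 256 = 119 → 77.
Outer input = (K'⊕opad) ∥ inner = 2b 2a 29 3f 3a 24 ∥ 77.
Outer hash (tag): sum = 43+42+41+63+58+36+119 = 402; mod 256 = 146 → 92.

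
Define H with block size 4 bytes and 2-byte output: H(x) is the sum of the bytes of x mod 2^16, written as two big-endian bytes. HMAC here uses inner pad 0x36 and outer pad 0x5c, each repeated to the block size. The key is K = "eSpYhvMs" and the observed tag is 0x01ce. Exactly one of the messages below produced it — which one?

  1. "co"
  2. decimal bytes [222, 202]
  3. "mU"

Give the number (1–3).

Key "eSpYhvMs" = 65 53 70 59 68 76 4d 73 is 8 bytes > B = 4, so hash it first: H(key) = 03 1f, then zero-pad to 4 bytes: K' = 03 1f 00 00.
K' ⊕ ipad = 35 29 36 36; K' ⊕ opad = 5f 43 5c 5c.
m1: inner = H(35 29 36 36 63 6f) = 01 9c; tag = H(5f 43 5c 5c 01 9c) = 01f7
m2: inner = H(35 29 36 36 de ca) = 02 72; tag = H(5f 43 5c 5c 02 72) = 01ce ← matches
m3: inner = H(35 29 36 36 6d 55) = 01 8c; tag = H(5f 43 5c 5c 01 8c) = 01e7

2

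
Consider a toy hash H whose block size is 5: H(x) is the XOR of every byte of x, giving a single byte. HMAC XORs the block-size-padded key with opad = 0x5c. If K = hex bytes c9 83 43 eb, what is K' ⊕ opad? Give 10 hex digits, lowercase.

95df1fb75c

Key hex bytes c9 83 43 eb is 4 bytes ≤ B = 5; zero-pad to 5 bytes: K' = c9 83 43 eb 00.
XOR each byte with 0x5c: c9⊕5c=95, 83⊕5c=df, 43⊕5c=1f, eb⊕5c=b7, 00⊕5c=5c.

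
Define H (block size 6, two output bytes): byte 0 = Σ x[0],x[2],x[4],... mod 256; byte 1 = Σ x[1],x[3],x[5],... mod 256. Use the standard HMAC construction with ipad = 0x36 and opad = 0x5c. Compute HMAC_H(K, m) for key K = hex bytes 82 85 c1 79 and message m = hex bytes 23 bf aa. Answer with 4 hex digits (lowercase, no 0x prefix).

Key hex bytes 82 85 c1 79 is 4 bytes ≤ B = 6; zero-pad to 6 bytes: K' = 82 85 c1 79 00 00.
K' ⊕ ipad = b4 b3 f7 4f 36 36.  K' ⊕ opad = de d9 9d 25 5c 5c.
Inner input = (K'⊕ipad) ∥ m = b4 b3 f7 4f 36 36 ∥ 23 bf aa.
Inner hash: even-index sum = 686 mod 256 = 174; odd-index sum = 503 mod 256 = 247 → ae f7.
Outer input = (K'⊕opad) ∥ inner = de d9 9d 25 5c 5c ∥ ae f7.
Outer hash (tag): even-index sum = 645 mod 256 = 133; odd-index sum = 593 mod 256 = 81 → 85 51.

8551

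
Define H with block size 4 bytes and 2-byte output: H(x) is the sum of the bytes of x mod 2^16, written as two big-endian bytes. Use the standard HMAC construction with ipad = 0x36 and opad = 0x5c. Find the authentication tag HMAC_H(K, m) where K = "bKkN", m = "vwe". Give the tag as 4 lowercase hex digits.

0198

Key "bKkN" = 62 4b 6b 4e is exactly B = 4 bytes: K' = 62 4b 6b 4e.
K' ⊕ ipad = 54 7d 5d 78.  K' ⊕ opad = 3e 17 37 12.
Inner input = (K'⊕ipad) ∥ m = 54 7d 5d 78 ∥ 76 77 65.
Inner hash: sum = 84+125+93+120+118+119+101 = 760 → 02 f8.
Outer input = (K'⊕opad) ∥ inner = 3e 17 37 12 ∥ 02 f8.
Outer hash (tag): sum = 62+23+55+18+2+248 = 408 → 01 98.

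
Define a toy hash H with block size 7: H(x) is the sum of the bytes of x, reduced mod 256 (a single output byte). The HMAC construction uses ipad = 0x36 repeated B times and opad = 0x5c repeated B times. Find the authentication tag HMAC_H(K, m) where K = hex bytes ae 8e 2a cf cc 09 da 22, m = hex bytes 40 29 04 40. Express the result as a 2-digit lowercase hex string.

a3

Key hex bytes ae 8e 2a cf cc 09 da 22 is 8 bytes > B = 7, so hash it first: H(key) = 06, then zero-pad to 7 bytes: K' = 06 00 00 00 00 00 00.
K' ⊕ ipad = 30 36 36 36 36 36 36.  K' ⊕ opad = 5a 5c 5c 5c 5c 5c 5c.
Inner input = (K'⊕ipad) ∥ m = 30 36 36 36 36 36 36 ∥ 40 29 04 40.
Inner hash: sum = 48+54+54+54+54+54+54+64+41+4+64 = 545; mod 256 = 33 → 21.
Outer input = (K'⊕opad) ∥ inner = 5a 5c 5c 5c 5c 5c 5c ∥ 21.
Outer hash (tag): sum = 90+92+92+92+92+92+92+33 = 675; mod 256 = 163 → a3.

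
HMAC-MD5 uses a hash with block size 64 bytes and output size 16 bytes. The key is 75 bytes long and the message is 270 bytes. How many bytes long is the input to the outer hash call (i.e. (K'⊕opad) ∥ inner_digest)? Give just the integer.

Key is 75 > 64 bytes, so it is hashed to 16 bytes then zero-padded to 64: |K'| = 64.
Outer input = (K'⊕opad) ∥ H(inner) → 64 + 16 = 80 bytes.

80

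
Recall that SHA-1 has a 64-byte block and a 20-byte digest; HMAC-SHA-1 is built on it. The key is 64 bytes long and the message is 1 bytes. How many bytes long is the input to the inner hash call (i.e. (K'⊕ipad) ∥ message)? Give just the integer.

Key is 64 ≤ 64 bytes, zero-padded: |K'| = 64.
Inner input = (K'⊕ipad) ∥ m → 64 + 1 = 65 bytes.

65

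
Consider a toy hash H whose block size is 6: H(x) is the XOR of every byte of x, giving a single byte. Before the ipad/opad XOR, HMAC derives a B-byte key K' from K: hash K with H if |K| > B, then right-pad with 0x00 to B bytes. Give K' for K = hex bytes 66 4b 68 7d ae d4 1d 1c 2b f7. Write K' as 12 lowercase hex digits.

|K| = 10 > B = 6, so first hash the key.
H(K): XOR 66⊕4b⊕68⊕7d⊕ae⊕d4⊕1d⊕1c⊕2b⊕f7 = 9f.
Zero-pad H(K) = 9f to 6 bytes: K' = 9f 00 00 00 00 00.

9f0000000000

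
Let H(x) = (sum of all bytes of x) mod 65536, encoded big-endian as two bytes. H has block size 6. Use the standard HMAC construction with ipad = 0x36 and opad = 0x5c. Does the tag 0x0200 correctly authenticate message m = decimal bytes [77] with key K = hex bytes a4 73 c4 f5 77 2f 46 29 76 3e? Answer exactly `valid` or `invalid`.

Key hex bytes a4 73 c4 f5 77 2f 46 29 76 3e is 10 bytes > B = 6, so hash it first: H(key) = 04 99, then zero-pad to 6 bytes: K' = 04 99 00 00 00 00.
K' ⊕ ipad = 32 af 36 36 36 36; K' ⊕ opad = 58 c5 5c 5c 5c 5c.
Inner hash: sum = 50+175+54+54+54+54+77 = 518 → 02 06.
Outer hash (recomputed tag): sum = 88+197+92+92+92+92+2+6 = 661 → 02 95.
Recomputed tag = 0295; claimed = 0200 → mismatch.

invalid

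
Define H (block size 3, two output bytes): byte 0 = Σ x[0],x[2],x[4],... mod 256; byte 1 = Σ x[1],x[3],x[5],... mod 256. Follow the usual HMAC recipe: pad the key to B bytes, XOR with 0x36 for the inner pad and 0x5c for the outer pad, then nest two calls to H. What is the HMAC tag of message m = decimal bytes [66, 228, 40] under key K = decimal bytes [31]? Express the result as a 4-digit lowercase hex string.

3f9f

Key decimal bytes [31] = 1f is 1 byte ≤ B = 3; zero-pad to 3 bytes: K' = 1f 00 00.
K' ⊕ ipad = 29 36 36.  K' ⊕ opad = 43 5c 5c.
Inner input = (K'⊕ipad) ∥ m = 29 36 36 ∥ 42 e4 28.
Inner hash: even-index sum = 323 mod 256 = 67; odd-index sum = 160 mod 256 = 160 → 43 a0.
Outer input = (K'⊕opad) ∥ inner = 43 5c 5c ∥ 43 a0.
Outer hash (tag): even-index sum = 319 mod 256 = 63; odd-index sum = 159 mod 256 = 159 → 3f 9f.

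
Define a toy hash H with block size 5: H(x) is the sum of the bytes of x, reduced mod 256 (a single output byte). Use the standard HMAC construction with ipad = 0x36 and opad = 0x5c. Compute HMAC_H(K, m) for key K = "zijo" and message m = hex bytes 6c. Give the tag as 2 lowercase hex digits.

22

Key "zijo" = 7a 69 6a 6f is 4 bytes ≤ B = 5; zero-pad to 5 bytes: K' = 7a 69 6a 6f 00.
K' ⊕ ipad = 4c 5f 5c 59 36.  K' ⊕ opad = 26 35 36 33 5c.
Inner input = (K'⊕ipad) ∥ m = 4c 5f 5c 59 36 ∥ 6c.
Inner hash: sum = 76+95+92+89+54+108 = 514; mod 256 = 2 → 02.
Outer input = (K'⊕opad) ∥ inner = 26 35 36 33 5c ∥ 02.
Outer hash (tag): sum = 38+53+54+51+92+2 = 290; mod 256 = 34 → 22.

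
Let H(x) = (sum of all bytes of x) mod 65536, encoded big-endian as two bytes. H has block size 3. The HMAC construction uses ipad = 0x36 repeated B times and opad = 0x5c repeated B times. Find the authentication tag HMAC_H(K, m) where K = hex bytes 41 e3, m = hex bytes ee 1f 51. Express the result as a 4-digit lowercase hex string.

Key hex bytes 41 e3 is 2 bytes ≤ B = 3; zero-pad to 3 bytes: K' = 41 e3 00.
K' ⊕ ipad = 77 d5 36.  K' ⊕ opad = 1d bf 5c.
Inner input = (K'⊕ipad) ∥ m = 77 d5 36 ∥ ee 1f 51.
Inner hash: sum = 119+213+54+238+31+81 = 736 → 02 e0.
Outer input = (K'⊕opad) ∥ inner = 1d bf 5c ∥ 02 e0.
Outer hash (tag): sum = 29+191+92+2+224 = 538 → 02 1a.

021a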